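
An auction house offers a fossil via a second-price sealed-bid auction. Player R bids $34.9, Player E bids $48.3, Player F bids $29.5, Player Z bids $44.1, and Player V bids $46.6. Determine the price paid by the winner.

$46.6

Ranking the bids: Player E $48.3; Player V $46.6; Player Z $44.1; Player R $34.9; Player F $29.5.
Player E has the highest bid, so Player E wins.
The second-highest bid is $46.6, so that is what Player E pays.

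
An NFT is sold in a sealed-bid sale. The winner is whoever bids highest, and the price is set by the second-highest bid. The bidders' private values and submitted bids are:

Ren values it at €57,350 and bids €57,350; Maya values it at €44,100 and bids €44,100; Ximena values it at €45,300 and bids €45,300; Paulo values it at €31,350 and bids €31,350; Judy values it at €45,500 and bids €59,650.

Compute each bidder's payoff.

Payoffs: Ren €0, Maya €0, Ximena €0, Paulo €0, Judy -€11,850.

Sorted high to low: Judy €59,650; Ren €57,350; Ximena €45,300; Maya €44,100; Paulo €31,350.
Judy has the top bid and wins; the price is the second-highest bid, €57,350.
Judy's payoff = €45,500 − €57,350 = -€11,850. All other bidders lose, so their payoff is 0.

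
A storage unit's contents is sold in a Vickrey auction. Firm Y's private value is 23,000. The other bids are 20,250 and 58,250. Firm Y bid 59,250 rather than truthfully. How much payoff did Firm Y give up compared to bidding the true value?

The highest competing bid is 58,250.
Bidding truthfully at 23,000: the top bid is 58,250 (a rival), so Firm Y loses. Payoff = 0.
Bidding 59,250: Firm Y has the top bid, wins, and pays the second-highest bid 58,250. Payoff = 23,000 − 58,250 = -35,250.
Regret = truthful payoff − actual payoff = 0 − -35,250 = 35,250.

Payoff forgone: 35,250.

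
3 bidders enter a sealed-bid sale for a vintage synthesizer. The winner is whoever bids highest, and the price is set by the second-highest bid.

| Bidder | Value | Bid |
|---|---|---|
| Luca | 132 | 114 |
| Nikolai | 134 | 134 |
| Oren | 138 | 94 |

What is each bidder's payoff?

Payoffs: Luca 0, Nikolai 20, Oren 0.

Bids in descending order: Nikolai 134; Luca 114; Oren 94.
Nikolai has the top bid and wins; the price is the second-highest bid, 114.
Nikolai's payoff = 134 − 114 = 20. All other bidders lose, so their payoff is 0.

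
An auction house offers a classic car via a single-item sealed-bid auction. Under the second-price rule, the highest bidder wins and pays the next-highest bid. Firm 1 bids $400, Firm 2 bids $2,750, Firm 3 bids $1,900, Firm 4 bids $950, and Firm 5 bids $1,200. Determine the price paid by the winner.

Ranking the bids: Firm 2 $2,750; Firm 3 $1,900; Firm 5 $1,200; Firm 4 $950; Firm 1 $400.
Firm 2 has the highest bid, so Firm 2 wins.
The second-highest bid is $1,900, so that is what Firm 2 pays.

$1,900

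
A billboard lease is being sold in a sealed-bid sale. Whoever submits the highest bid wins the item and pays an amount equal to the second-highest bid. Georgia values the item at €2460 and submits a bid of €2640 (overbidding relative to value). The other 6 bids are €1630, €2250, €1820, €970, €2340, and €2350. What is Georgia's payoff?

Highest competing bid: €2350.
Georgia's bid €2640 is the highest overall, so Georgia wins and pays the second-highest bid, €2350.
Payoff = value − price = €2460 − €2350 = €110.

Payoff = €110.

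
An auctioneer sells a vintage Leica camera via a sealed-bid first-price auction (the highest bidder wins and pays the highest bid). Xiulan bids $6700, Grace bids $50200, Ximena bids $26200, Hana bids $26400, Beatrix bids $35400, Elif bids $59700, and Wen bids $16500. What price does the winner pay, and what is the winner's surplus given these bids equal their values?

Bids in descending order: Elif $59700, then Grace $50200, then Beatrix $35400, then Hana $26400, then Ximena $26200, then Wen $16500, then Xiulan $6700.
Elif is the highest bidder, so Elif wins.
Under the first-price rule, the price is the highest bid: $59700.
Surplus = $59700 − $59700 = $0.

Price $59700; surplus $0.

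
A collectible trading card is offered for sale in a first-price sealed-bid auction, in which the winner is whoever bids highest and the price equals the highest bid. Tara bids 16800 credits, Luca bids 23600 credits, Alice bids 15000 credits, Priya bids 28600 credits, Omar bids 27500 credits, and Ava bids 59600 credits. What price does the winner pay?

59600 credits

Sorted high to low: Ava 59600 credits > Priya 28600 credits > Omar 27500 credits > Luca 23600 credits > Tara 16800 credits > Alice 15000 credits.
Ava is the highest bidder, so Ava wins.
Under the first-price rule, the price is the highest bid: 59600 credits.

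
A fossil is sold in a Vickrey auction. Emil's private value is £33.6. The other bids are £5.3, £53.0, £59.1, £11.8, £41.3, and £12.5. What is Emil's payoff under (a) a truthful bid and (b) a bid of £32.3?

(a) £0.0  (b) £0.0

The highest competing bid is £59.1.
Bidding truthfully at £33.6: the top bid is £59.1 (a rival), so Emil loses. Payoff = £0.0.
Bidding £32.3: the top bid is £59.1 (a rival), so Emil loses. Payoff = £0.0.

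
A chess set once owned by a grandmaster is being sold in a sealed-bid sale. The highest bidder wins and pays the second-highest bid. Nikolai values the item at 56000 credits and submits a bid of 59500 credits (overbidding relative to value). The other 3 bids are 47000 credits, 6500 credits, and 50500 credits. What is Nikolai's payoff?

Highest competing bid: 50500 credits.
Nikolai's bid 59500 credits is the highest overall, so Nikolai wins and pays the second-highest bid, 50500 credits.
Payoff = value − price = 56000 credits − 50500 credits = 5500 credits.

5500 credits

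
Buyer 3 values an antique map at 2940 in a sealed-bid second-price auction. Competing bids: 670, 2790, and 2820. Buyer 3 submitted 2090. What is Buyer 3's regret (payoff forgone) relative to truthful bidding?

The highest competing bid is 2820.
Bidding truthfully at 2940: Buyer 3 has the top bid, wins, and pays the second-highest bid 2820. Payoff = 2940 − 2820 = 120.
Bidding 2090: the top bid is 2820 (a rival), so Buyer 3 loses. Payoff = 0.
Regret = truthful payoff − actual payoff = 120 − 0 = 120.
Deviating from a truthful bid can only lose payoff in a second-price auction — never gain.

120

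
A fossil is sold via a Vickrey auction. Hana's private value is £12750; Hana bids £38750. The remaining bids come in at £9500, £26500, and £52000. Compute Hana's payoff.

£0

Highest competing bid: £52000.
Hana's bid £38750 is not the highest, so Hana loses, pays nothing, and earns zero payoff.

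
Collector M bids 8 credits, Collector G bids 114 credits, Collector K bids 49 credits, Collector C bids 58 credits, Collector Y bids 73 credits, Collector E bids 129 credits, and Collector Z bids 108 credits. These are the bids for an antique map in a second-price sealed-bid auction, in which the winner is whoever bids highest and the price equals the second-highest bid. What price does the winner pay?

The winner pays 114 credits.

Bids in descending order: Collector E 129 credits; Collector G 114 credits; Collector Z 108 credits; Collector Y 73 credits; Collector C 58 credits; Collector K 49 credits; Collector M 8 credits.
Collector E is the highest bidder, so Collector E wins.
Under the second-price rule, the price is the second-highest bid: 114 credits.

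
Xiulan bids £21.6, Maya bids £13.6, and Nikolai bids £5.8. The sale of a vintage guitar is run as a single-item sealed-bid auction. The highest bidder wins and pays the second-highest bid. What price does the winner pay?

The winner pays £13.6.

Bids in descending order: Xiulan £21.6, then Maya £13.6, then Nikolai £5.8.
Xiulan has the highest bid, so Xiulan wins.
The second-highest bid is £13.6, so that is what Xiulan pays.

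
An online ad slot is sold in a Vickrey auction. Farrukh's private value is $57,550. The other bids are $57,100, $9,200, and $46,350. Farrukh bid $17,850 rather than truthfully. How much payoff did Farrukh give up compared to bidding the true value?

The highest competing bid is $57,100.
Bidding truthfully at $57,550: Farrukh has the top bid, wins, and pays the second-highest bid $57,100. Payoff = $57,550 − $57,100 = $450.
Bidding $17,850: the top bid is $57,100 (a rival), so Farrukh loses. Payoff = $0.
Regret = truthful payoff − actual payoff = $450 − $0 = $450.
Deviating from a truthful bid can only lose payoff in a second-price auction — never gain.

Regret: $450.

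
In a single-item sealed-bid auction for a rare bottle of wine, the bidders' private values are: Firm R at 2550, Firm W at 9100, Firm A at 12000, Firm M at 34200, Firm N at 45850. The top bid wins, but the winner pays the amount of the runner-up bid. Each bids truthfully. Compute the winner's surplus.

11650

Bids in descending order: Firm N 45850, then Firm M 34200, then Firm A 12000, then Firm W 9100, then Firm R 2550.
Firm N wins with the top bid and pays the second-highest, 34200.
Surplus = 45850 − 34200 = 11650.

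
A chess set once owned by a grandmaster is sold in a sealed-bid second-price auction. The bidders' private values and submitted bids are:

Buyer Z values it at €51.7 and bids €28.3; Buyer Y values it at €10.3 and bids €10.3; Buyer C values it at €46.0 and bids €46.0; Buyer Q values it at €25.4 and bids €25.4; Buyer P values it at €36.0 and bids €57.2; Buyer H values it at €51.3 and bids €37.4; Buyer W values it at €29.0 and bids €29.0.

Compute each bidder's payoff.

Sorted high to low: Buyer P €57.2 > Buyer C €46.0 > Buyer H €37.4 > Buyer W €29.0 > Buyer Z €28.3 > Buyer Q €25.4 > Buyer Y €10.3.
Buyer P has the top bid and wins; the price is the second-highest bid, €46.0.
Buyer P's payoff = €36.0 − €46.0 = -€10.0. All other bidders lose, so their payoff is 0.

Payoffs: Buyer Z €0.0, Buyer Y €0.0, Buyer C €0.0, Buyer Q €0.0, Buyer P -€10.0, Buyer H €0.0, Buyer W €0.0.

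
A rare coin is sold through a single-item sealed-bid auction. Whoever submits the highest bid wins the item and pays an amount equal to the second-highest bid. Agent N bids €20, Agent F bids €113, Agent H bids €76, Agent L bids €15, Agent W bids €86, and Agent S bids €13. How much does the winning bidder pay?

The winner pays €86.

Ranking the bids: Agent F €113; Agent W €86; Agent H €76; Agent N €20; Agent L €15; Agent S €13.
Agent F has the highest bid, so Agent F wins.
The second-highest bid is €86, so that is what Agent F pays.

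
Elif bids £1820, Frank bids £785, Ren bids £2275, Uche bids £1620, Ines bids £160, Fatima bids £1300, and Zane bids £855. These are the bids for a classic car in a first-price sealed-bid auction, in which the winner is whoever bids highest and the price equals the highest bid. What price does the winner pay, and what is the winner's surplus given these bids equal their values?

Sorted high to low: Ren £2275 > Elif £1820 > Uche £1620 > Fatima £1300 > Zane £855 > Frank £785 > Ines £160.
Ren is the highest bidder, so Ren wins.
Under the first-price rule, the price is the highest bid: £2275.
Surplus = £2275 − £2275 = £0.

Price £2275; surplus £0.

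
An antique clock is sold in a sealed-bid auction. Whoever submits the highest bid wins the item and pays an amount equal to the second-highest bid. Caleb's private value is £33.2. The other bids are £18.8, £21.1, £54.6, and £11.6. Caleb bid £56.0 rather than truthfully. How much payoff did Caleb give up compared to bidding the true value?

£21.4

The highest competing bid is £54.6.
Bidding truthfully at £33.2: the top bid is £54.6 (a rival), so Caleb loses. Payoff = £0.0.
Bidding £56.0: Caleb has the top bid, wins, and pays the second-highest bid £54.6. Payoff = £33.2 − £54.6 = -£21.4.
Regret = truthful payoff − actual payoff = £0.0 − -£21.4 = £21.4.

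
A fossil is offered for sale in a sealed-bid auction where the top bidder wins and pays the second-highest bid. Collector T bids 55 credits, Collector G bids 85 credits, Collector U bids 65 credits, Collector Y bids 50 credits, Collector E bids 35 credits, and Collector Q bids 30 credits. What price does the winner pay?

The winner pays 65 credits.

Ordered from highest: Collector G 85 credits; Collector U 65 credits; Collector T 55 credits; Collector Y 50 credits; Collector E 35 credits; Collector Q 30 credits.
Collector G is the highest bidder, so Collector G wins.
Under the second-price rule, the price is the second-highest bid: 65 credits.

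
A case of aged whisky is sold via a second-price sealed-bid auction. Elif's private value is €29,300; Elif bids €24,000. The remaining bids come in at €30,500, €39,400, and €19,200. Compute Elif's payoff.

Highest competing bid: €39,400.
Elif's bid €24,000 is not the highest, so Elif loses, pays nothing, and earns zero payoff.

€0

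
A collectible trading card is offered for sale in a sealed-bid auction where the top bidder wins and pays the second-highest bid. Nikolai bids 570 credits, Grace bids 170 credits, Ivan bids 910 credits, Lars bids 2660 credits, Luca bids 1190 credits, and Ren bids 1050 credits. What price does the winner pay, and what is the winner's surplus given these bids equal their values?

Price 1190 credits; surplus 1470 credits.

Ordered from highest: Lars 2660 credits; Luca 1190 credits; Ren 1050 credits; Ivan 910 credits; Nikolai 570 credits; Grace 170 credits.
Lars is the highest bidder, so Lars wins.
Under the second-price rule, the price is the second-highest bid: 1190 credits.
Surplus = 2660 credits − 1190 credits = 1470 credits.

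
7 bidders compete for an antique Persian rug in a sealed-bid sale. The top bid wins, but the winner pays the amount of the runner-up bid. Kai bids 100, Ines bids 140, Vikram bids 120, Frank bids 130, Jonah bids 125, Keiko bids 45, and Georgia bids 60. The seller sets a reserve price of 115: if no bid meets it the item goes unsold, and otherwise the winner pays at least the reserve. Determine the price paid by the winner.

Price paid: 130.

Ordered from highest: Ines 140, then Frank 130, then Jonah 125, then Vikram 120, then Kai 100, then Georgia 60, then Keiko 45.
Ines has the highest bid, so Ines wins.
The second-highest bid is 130, which exceeds the reserve, so that sets the price.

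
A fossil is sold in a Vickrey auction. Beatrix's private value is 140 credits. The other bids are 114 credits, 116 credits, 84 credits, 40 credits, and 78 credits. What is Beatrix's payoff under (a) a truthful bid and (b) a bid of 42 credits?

(a) 24 credits  (b) 0 credits

The highest competing bid is 116 credits.
Bidding truthfully at 140 credits: Beatrix has the top bid, wins, and pays the second-highest bid 116 credits. Payoff = 140 credits − 116 credits = 24 credits.
Bidding 42 credits: the top bid is 116 credits (a rival), so Beatrix loses. Payoff = 0 credits.
This is the dominant-strategy logic: truthful bidding weakly beats any alternative.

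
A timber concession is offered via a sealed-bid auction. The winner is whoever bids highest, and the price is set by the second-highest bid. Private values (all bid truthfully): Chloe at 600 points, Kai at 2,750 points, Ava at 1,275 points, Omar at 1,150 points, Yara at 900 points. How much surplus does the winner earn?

1,475 points

Ranking the bids: Kai 2,750 points; Ava 1,275 points; Omar 1,150 points; Yara 900 points; Chloe 600 points.
Kai wins with the top bid and pays the second-highest, 1,275 points.
Surplus = 2,750 points − 1,275 points = 1,475 points.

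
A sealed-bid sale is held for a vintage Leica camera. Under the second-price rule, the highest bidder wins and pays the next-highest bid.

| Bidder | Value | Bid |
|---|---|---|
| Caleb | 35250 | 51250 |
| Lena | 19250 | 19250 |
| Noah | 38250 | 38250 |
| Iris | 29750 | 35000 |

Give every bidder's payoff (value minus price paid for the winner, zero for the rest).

Ordered from highest: Caleb 51250 > Noah 38250 > Iris 35000 > Lena 19250.
Caleb has the top bid and wins; the price is the second-highest bid, 38250.
Caleb's payoff = 35250 − 38250 = -3000. All other bidders lose, so their payoff is 0.

Payoffs: Caleb -3000, Lena 0, Noah 0, Iris 0.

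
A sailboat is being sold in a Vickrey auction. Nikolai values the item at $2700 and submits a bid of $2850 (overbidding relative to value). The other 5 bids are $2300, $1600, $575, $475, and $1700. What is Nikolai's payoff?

Payoff = $400.

Highest competing bid: $2300.
Nikolai's bid $2850 is the highest overall, so Nikolai wins and pays the second-highest bid, $2300.
Payoff = value − price = $2700 − $2300 = $400.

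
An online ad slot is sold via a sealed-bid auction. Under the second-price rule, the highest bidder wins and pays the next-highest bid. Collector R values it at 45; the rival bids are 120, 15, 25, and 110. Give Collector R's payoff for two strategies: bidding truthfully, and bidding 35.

Truthful: 0; alternative: 0.

The highest competing bid is 120.
Bidding truthfully at 45: the top bid is 120 (a rival), so Collector R loses. Payoff = 0.
Bidding 35: the top bid is 120 (a rival), so Collector R loses. Payoff = 0.
The bid only affects whether you win, not the price — here both bids land on the same side of the top rival bid, so the deviation is payoff-neutral.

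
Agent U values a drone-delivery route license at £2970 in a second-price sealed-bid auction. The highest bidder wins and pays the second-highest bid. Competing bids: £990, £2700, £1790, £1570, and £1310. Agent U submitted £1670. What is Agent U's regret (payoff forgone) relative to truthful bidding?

Payoff forgone: £270.

The highest competing bid is £2700.
Bidding truthfully at £2970: Agent U has the top bid, wins, and pays the second-highest bid £2700. Payoff = £2970 − £2700 = £270.
Bidding £1670: the top bid is £2700 (a rival), so Agent U loses. Payoff = £0.
Regret = truthful payoff − actual payoff = £270 − £0 = £270.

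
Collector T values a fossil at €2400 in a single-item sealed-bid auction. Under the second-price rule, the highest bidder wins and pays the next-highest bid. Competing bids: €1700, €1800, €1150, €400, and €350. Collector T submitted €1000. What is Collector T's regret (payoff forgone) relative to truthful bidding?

The highest competing bid is €1800.
Bidding truthfully at €2400: Collector T has the top bid, wins, and pays the second-highest bid €1800. Payoff = €2400 − €1800 = €600.
Bidding €1000: the top bid is €1800 (a rival), so Collector T loses. Payoff = €0.
Regret = truthful payoff − actual payoff = €600 − €0 = €600.

Regret: €600.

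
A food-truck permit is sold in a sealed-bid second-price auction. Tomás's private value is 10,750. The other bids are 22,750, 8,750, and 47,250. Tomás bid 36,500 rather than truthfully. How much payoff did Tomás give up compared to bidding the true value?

The highest competing bid is 47,250.
Bidding truthfully at 10,750: the top bid is 47,250 (a rival), so Tomás loses. Payoff = 0.
Bidding 36,500: the top bid is 47,250 (a rival), so Tomás loses. Payoff = 0.
Regret = truthful payoff − actual payoff = 0 − 0 = 0.
The bid only affects whether you win, not the price — here both bids land on the same side of the top rival bid, so the deviation is payoff-neutral.

Regret: 0.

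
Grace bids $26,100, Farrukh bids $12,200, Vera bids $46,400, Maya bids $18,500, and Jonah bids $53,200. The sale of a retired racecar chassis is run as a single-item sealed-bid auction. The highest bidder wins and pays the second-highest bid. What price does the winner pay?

Ordered from highest: Jonah $53,200, then Vera $46,400, then Grace $26,100, then Maya $18,500, then Farrukh $12,200.
Jonah has the highest bid, so Jonah wins.
The second-highest bid is $46,400, so that is what Jonah pays.

$46,400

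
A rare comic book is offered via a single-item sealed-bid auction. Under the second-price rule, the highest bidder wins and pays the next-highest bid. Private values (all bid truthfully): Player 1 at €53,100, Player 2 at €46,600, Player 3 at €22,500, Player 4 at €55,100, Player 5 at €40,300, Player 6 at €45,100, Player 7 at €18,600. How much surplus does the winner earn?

Ordered from highest: Player 4 €55,100; Player 1 €53,100; Player 2 €46,600; Player 6 €45,100; Player 5 €40,300; Player 3 €22,500; Player 7 €18,600.
Player 4 wins with the top bid and pays the second-highest, €53,100.
Surplus = €55,100 − €53,100 = €2,000.

Winner's surplus: €2,000.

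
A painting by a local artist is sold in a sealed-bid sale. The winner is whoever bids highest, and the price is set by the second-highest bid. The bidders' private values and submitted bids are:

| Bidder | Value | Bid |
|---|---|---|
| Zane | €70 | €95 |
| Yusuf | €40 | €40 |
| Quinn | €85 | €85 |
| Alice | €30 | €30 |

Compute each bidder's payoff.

Zane -€15, Yusuf €0, Quinn €0, Alice €0.

Ordered from highest: Zane €95; Quinn €85; Yusuf €40; Alice €30.
Zane has the top bid and wins; the price is the second-highest bid, €85.
Zane's payoff = €70 − €85 = -€15. All other bidders lose, so their payoff is 0.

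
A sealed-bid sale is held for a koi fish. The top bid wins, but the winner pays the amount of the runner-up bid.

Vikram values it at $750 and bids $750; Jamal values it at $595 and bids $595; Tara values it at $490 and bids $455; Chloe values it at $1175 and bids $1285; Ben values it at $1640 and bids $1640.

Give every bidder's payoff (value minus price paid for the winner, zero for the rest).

Sorted high to low: Ben $1640, then Chloe $1285, then Vikram $750, then Jamal $595, then Tara $455.
Ben has the top bid and wins; the price is the second-highest bid, $1285.
Ben's payoff = $1640 − $1285 = $355. All other bidders lose, so their payoff is 0.

Vikram $0, Jamal $0, Tara $0, Chloe $0, Ben $355.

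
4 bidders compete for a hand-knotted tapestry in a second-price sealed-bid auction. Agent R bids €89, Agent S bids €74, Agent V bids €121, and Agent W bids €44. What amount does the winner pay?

Ranking the bids: Agent V €121, then Agent R €89, then Agent S €74, then Agent W €44.
Agent V has the highest bid, so Agent V wins.
The second-highest bid is €89, so that is what Agent V pays.

€89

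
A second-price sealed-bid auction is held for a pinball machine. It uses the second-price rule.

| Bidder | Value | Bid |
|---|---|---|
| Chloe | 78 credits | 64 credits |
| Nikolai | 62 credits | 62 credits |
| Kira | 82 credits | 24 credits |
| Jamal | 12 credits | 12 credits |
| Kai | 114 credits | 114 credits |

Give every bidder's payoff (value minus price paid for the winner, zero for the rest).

Sorted high to low: Kai 114 credits; Chloe 64 credits; Nikolai 62 credits; Kira 24 credits; Jamal 12 credits.
Kai has the top bid and wins; the price is the second-highest bid, 64 credits.
Kai's payoff = 114 credits − 64 credits = 50 credits. All other bidders lose, so their payoff is 0.

Payoffs: Chloe 0 credits, Nikolai 0 credits, Kira 0 credits, Jamal 0 credits, Kai 50 credits.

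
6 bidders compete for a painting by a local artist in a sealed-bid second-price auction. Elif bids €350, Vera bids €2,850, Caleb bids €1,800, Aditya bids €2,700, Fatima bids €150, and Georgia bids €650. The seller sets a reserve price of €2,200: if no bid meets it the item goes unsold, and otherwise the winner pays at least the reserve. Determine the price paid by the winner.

Sorted high to low: Vera €2,850, then Aditya €2,700, then Caleb €1,800, then Georgia €650, then Elif €350, then Fatima €150.
Vera has the highest bid, so Vera wins.
The second-highest bid is €2,700, which exceeds the reserve, so that sets the price.

Price paid: €2,700.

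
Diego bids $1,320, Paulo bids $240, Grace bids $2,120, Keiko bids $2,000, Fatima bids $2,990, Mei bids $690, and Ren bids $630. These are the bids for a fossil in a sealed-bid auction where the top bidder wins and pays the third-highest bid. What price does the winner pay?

Price paid: $2,000.

Bids in descending order: Fatima $2,990; Grace $2,120; Keiko $2,000; Diego $1,320; Mei $690; Ren $630; Paulo $240.
Fatima is the highest bidder, so Fatima wins.
Under the third-price rule, the price is the third-highest bid: $2,000.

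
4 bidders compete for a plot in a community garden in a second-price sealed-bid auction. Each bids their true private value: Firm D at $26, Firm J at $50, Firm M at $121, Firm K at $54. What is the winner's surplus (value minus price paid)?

Winner's surplus: $67.

Ranking the bids: Firm M $121, then Firm K $54, then Firm J $50, then Firm D $26.
Firm M wins with the top bid and pays the second-highest, $54.
Surplus = $121 − $54 = $67.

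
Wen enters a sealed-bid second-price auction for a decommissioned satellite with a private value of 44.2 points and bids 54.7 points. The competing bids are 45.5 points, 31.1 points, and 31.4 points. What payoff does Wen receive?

Wen's payoff: -1.3 points.

Highest competing bid: 45.5 points.
Wen's bid 54.7 points is the highest overall, so Wen wins and pays the second-highest bid, 45.5 points.
Payoff = value − price = 44.2 points − 45.5 points = -1.3 points.
Overbidding won the item at a price above value — truthful bidding would have avoided this loss.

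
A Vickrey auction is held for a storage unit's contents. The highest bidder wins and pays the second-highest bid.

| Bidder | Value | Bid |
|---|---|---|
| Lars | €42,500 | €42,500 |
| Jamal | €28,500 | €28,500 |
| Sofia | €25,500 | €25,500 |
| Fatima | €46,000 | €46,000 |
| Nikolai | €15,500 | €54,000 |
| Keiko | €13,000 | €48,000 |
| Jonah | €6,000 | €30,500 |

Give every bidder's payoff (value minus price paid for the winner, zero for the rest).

Ranking the bids: Nikolai €54,000 > Keiko €48,000 > Fatima €46,000 > Lars €42,500 > Jonah €30,500 > Jamal €28,500 > Sofia €25,500.
Nikolai has the top bid and wins; the price is the second-highest bid, €48,000.
Nikolai's payoff = €15,500 − €48,000 = -€32,500. All other bidders lose, so their payoff is 0.

Lars €0, Jamal €0, Sofia €0, Fatima €0, Nikolai -€32,500, Keiko €0, Jonah €0.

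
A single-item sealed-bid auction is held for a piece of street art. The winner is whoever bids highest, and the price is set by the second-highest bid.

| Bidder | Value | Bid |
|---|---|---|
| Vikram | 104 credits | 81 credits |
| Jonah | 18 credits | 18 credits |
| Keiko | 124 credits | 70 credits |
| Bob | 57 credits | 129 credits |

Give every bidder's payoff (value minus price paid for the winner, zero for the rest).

Ranking the bids: Bob 129 credits, then Vikram 81 credits, then Keiko 70 credits, then Jonah 18 credits.
Bob has the top bid and wins; the price is the second-highest bid, 81 credits.
Bob's payoff = 57 credits − 81 credits = -24 credits. All other bidders lose, so their payoff is 0.

Payoffs: Vikram 0 credits, Jonah 0 credits, Keiko 0 credits, Bob -24 credits.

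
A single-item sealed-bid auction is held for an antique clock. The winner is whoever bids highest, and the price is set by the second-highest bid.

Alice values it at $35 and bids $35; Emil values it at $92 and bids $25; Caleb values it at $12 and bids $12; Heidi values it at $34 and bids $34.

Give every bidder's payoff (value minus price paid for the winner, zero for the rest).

Alice $1, Emil $0, Caleb $0, Heidi $0.

Sorted high to low: Alice $35, then Heidi $34, then Emil $25, then Caleb $12.
Alice has the top bid and wins; the price is the second-highest bid, $34.
Alice's payoff = $35 − $34 = $1. All other bidders lose, so their payoff is 0.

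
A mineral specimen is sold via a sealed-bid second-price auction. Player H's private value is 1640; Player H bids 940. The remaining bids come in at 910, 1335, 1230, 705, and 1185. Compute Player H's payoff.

Player H's payoff: 0.

Highest competing bid: 1335.
Player H's bid 940 is not the highest, so Player H loses, pays nothing, and earns zero payoff.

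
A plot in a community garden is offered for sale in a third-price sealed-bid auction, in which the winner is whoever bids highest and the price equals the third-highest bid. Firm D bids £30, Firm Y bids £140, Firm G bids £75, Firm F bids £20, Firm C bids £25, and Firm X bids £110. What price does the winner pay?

Bids in descending order: Firm Y £140; Firm X £110; Firm G £75; Firm D £30; Firm C £25; Firm F £20.
Firm Y is the highest bidder, so Firm Y wins.
Under the third-price rule, the price is the third-highest bid: £75.

The winner pays £75.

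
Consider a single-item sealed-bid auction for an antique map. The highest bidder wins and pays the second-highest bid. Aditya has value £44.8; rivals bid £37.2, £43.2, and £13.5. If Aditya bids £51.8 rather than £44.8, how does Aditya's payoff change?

Payoff change: £0.0.

The highest competing bid is £43.2.
Bidding truthfully at £44.8: Aditya has the top bid, wins, and pays the second-highest bid £43.2. Payoff = £44.8 − £43.2 = £1.6.
Bidding £51.8: Aditya has the top bid, wins, and pays the second-highest bid £43.2. Payoff = £44.8 − £43.2 = £1.6.
Change = £1.6 − £1.6 = £0.0.
The bid only affects whether you win, not the price — here both bids land on the same side of the top rival bid, so the deviation is payoff-neutral.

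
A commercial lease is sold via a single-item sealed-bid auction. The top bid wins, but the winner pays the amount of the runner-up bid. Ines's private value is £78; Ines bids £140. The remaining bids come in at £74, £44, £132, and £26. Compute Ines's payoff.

-£54

Highest competing bid: £132.
Ines's bid £140 is the highest overall, so Ines wins and pays the second-highest bid, £132.
Payoff = value − price = £78 − £132 = -£54.
Overbidding won the item at a price above value — truthful bidding would have avoided this loss.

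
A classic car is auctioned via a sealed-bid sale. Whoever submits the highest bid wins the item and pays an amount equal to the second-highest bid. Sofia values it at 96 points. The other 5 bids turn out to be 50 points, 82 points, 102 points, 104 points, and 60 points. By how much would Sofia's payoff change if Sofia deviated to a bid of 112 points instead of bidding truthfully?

Change in payoff: -8 points.

The highest competing bid is 104 points.
Bidding truthfully at 96 points: the top bid is 104 points (a rival), so Sofia loses. Payoff = 0 points.
Bidding 112 points: Sofia has the top bid, wins, and pays the second-highest bid 104 points. Payoff = 96 points − 104 points = -8 points.
Change = -8 points − 0 points = -8 points.
This is the dominant-strategy logic: truthful bidding weakly beats any alternative.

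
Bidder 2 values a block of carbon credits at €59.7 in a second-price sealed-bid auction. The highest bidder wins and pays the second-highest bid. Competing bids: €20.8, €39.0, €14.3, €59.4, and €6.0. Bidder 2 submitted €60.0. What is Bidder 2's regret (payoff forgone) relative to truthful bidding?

The highest competing bid is €59.4.
Bidding truthfully at €59.7: Bidder 2 has the top bid, wins, and pays the second-highest bid €59.4. Payoff = €59.7 − €59.4 = €0.3.
Bidding €60.0: Bidder 2 has the top bid, wins, and pays the second-highest bid €59.4. Payoff = €59.7 − €59.4 = €0.3.
Regret = truthful payoff − actual payoff = €0.3 − €0.3 = €0.0.

Payoff forgone: €0.0.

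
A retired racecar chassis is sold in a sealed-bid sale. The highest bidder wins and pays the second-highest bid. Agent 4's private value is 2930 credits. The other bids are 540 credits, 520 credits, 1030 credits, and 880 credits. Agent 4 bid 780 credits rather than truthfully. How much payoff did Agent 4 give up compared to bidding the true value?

The highest competing bid is 1030 credits.
Bidding truthfully at 2930 credits: Agent 4 has the top bid, wins, and pays the second-highest bid 1030 credits. Payoff = 2930 credits − 1030 credits = 1900 credits.
Bidding 780 credits: the top bid is 1030 credits (a rival), so Agent 4 loses. Payoff = 0 credits.
Regret = truthful payoff − actual payoff = 1900 credits − 0 credits = 1900 credits.

Regret: 1900 credits.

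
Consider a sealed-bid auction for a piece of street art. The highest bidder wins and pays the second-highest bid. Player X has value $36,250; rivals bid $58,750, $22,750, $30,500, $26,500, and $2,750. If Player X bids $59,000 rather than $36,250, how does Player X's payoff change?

The highest competing bid is $58,750.
Bidding truthfully at $36,250: the top bid is $58,750 (a rival), so Player X loses. Payoff = $0.
Bidding $59,000: Player X has the top bid, wins, and pays the second-highest bid $58,750. Payoff = $36,250 − $58,750 = -$22,500.
Change = -$22,500 − $0 = -$22,500.

-$22,500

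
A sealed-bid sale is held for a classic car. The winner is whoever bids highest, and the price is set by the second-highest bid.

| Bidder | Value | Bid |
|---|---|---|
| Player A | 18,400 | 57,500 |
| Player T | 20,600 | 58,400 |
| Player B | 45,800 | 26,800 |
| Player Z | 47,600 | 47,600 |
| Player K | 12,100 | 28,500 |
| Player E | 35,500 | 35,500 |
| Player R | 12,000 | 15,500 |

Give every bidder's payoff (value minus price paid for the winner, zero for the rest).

Bids in descending order: Player T 58,400 > Player A 57,500 > Player Z 47,600 > Player E 35,500 > Player K 28,500 > Player B 26,800 > Player R 15,500.
Player T has the top bid and wins; the price is the second-highest bid, 57,500.
Player T's payoff = 20,600 − 57,500 = -36,900. All other bidders lose, so their payoff is 0.

Player A 0, Player T -36,900, Player B 0, Player Z 0, Player K 0, Player E 0, Player R 0.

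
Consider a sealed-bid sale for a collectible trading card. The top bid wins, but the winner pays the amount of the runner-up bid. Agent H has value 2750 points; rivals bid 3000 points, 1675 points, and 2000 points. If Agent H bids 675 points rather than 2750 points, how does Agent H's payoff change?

Payoff change: 0 points.

The highest competing bid is 3000 points.
Bidding truthfully at 2750 points: the top bid is 3000 points (a rival), so Agent H loses. Payoff = 0 points.
Bidding 675 points: the top bid is 3000 points (a rival), so Agent H loses. Payoff = 0 points.
Change = 0 points − 0 points = 0 points.
The bid only affects whether you win, not the price — here both bids land on the same side of the top rival bid, so the deviation is payoff-neutral.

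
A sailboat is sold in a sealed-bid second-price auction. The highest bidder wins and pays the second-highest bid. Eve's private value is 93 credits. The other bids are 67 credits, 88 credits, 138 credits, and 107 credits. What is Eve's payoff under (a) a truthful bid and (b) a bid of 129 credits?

Truthful: 0 credits; alternative: 0 credits.

The highest competing bid is 138 credits.
Bidding truthfully at 93 credits: the top bid is 138 credits (a rival), so Eve loses. Payoff = 0 credits.
Bidding 129 credits: the top bid is 138 credits (a rival), so Eve loses. Payoff = 0 credits.
The bid only affects whether you win, not the price — here both bids land on the same side of the top rival bid, so the deviation is payoff-neutral.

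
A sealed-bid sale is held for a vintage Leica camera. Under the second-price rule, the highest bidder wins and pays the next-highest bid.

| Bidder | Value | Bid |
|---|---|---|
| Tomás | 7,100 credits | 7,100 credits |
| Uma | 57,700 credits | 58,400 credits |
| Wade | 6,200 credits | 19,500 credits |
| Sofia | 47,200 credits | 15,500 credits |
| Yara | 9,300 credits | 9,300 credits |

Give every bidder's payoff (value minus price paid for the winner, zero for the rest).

Ordered from highest: Uma 58,400 credits; Wade 19,500 credits; Sofia 15,500 credits; Yara 9,300 credits; Tomás 7,100 credits.
Uma has the top bid and wins; the price is the second-highest bid, 19,500 credits.
Uma's payoff = 57,700 credits − 19,500 credits = 38,200 credits. All other bidders lose, so their payoff is 0.

Tomás 0 credits, Uma 38,200 credits, Wade 0 credits, Sofia 0 credits, Yara 0 credits.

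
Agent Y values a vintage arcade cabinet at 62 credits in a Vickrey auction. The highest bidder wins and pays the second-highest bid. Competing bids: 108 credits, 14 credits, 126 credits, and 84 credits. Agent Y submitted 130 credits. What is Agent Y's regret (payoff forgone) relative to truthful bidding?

Payoff forgone: 64 credits.

The highest competing bid is 126 credits.
Bidding truthfully at 62 credits: the top bid is 126 credits (a rival), so Agent Y loses. Payoff = 0 credits.
Bidding 130 credits: Agent Y has the top bid, wins, and pays the second-highest bid 126 credits. Payoff = 62 credits − 126 credits = -64 credits.
Regret = truthful payoff − actual payoff = 0 credits − -64 credits = 64 credits.
Deviating from a truthful bid can only lose payoff in a second-price auction — never gain.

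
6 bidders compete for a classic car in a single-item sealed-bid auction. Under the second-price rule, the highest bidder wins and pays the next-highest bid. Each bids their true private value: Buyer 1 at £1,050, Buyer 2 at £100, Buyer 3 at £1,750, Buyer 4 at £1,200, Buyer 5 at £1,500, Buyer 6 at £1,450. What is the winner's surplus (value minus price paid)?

Winner's surplus: £250.

Ranking the bids: Buyer 3 £1,750 > Buyer 5 £1,500 > Buyer 6 £1,450 > Buyer 4 £1,200 > Buyer 1 £1,050 > Buyer 2 £100.
Buyer 3 wins with the top bid and pays the second-highest, £1,500.
Surplus = £1,750 − £1,500 = £250.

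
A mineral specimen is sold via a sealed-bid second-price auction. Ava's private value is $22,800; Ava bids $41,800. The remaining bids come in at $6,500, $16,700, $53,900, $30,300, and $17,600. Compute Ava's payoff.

Highest competing bid: $53,900.
Ava's bid $41,800 is not the highest, so Ava loses, pays nothing, and earns zero payoff.

$0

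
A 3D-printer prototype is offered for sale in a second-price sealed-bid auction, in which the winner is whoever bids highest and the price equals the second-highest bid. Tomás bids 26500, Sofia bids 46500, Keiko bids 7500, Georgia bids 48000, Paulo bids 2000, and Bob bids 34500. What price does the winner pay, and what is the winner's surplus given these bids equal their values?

Bids in descending order: Georgia 48000 > Sofia 46500 > Bob 34500 > Tomás 26500 > Keiko 7500 > Paulo 2000.
Georgia is the highest bidder, so Georgia wins.
Under the second-price rule, the price is the second-highest bid: 46500.
Surplus = 48000 − 46500 = 1500.

The winner pays 46500 for a surplus of 1500.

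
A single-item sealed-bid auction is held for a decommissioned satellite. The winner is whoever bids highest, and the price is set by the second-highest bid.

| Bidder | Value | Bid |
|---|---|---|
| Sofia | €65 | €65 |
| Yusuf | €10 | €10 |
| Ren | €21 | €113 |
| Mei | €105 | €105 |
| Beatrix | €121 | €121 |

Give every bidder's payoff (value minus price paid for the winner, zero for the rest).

Payoffs: Sofia €0, Yusuf €0, Ren €0, Mei €0, Beatrix €8.

Ordered from highest: Beatrix €121, then Ren €113, then Mei €105, then Sofia €65, then Yusuf €10.
Beatrix has the top bid and wins; the price is the second-highest bid, €113.
Beatrix's payoff = €121 − €113 = €8. All other bidders lose, so their payoff is 0.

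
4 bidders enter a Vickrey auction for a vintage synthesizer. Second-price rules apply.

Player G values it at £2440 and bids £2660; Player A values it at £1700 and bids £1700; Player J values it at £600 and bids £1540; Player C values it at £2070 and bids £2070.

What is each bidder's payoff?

Player G £370, Player A £0, Player J £0, Player C £0.

Sorted high to low: Player G £2660; Player C £2070; Player A £1700; Player J £1540.
Player G has the top bid and wins; the price is the second-highest bid, £2070.
Player G's payoff = £2440 − £2070 = £370. All other bidders lose, so their payoff is 0.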